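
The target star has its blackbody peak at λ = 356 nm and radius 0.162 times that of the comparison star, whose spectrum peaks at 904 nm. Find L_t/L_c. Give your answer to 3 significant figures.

1.09

Wien's law gives T ∝ 1/λ_max, so T_t/T_c = λ_c/λ_t = 904/356 = 2.539.
Then L ∝ R²T⁴ gives L_t/L_c = (0.162)² × (2.539)⁴ = 0.02624 × 41.58 = 1.091.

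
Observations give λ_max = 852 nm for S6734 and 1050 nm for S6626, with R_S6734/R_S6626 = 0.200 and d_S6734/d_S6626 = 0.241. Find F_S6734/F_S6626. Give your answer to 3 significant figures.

1.59

Wien's law: T_S6734/T_S6626 = λ_S6626/λ_S6734 = 1050/852 = 1.232.
L_S6734/L_S6626 = (R_S6734/R_S6626)²(T_S6734/T_S6626)⁴ = (0.200)²(1.232)⁴ = 0.09227.
F_S6734/F_S6626 = (L_S6734/L_S6626)/(d_S6734/d_S6626)² = 0.09227/(0.241)² = 1.589.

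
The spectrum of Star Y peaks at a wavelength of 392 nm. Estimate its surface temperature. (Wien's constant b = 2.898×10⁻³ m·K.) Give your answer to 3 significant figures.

T = b/λ_max = 2.898×10⁻³ / (392×10⁻⁹) = 7393 K.

7.39×10^3 K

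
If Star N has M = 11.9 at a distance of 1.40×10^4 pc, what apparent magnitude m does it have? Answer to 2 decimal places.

27.63

m = M + 5 log₁₀(d/10 pc) = 11.9 + 5 log₁₀(1.40×10^4/10)
  = 11.9 + 5 × 3.146 = 11.9 + 15.73 = 27.63.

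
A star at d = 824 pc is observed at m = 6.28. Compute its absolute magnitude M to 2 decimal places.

M = m − 5 log₁₀(d/10 pc) = 6.28 − 5 log₁₀(824/10)
  = 6.28 − 5 × 1.916 = 6.28 − 9.58 = -3.30.

-3.30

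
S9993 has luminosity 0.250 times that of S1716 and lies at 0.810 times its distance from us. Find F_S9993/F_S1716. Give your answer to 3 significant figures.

F = L/(4πd²), so F_S9993/F_S1716 = (L_S9993/L_S1716) / (d_S9993/d_S1716)²
= 0.250 / (0.810)² = 0.250 / 0.6561 = 0.3810.

0.381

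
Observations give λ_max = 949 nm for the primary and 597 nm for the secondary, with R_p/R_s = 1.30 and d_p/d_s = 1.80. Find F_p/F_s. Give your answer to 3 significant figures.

Wien's law: T_p/T_s = λ_s/λ_p = 597/949 = 0.6291.
L_p/L_s = (R_p/R_s)²(T_p/T_s)⁴ = (1.30)²(0.6291)⁴ = 0.2647.
F_p/F_s = (L_p/L_s)/(d_p/d_s)² = 0.2647/(1.80)² = 0.08169.

0.0817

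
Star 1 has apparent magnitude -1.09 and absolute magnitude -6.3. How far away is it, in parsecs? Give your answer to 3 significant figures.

110 pc

m − M = 5 log₁₀(d/10 pc)
-1.09 − (-6.3) = 5.21 = 5 log₁₀(d/10)
d = 10 × 10^(5.21/5) = 10 × 10^1.042 = 110.2 pc.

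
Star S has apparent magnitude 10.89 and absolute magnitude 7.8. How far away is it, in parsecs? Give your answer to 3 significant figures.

m − M = 5 log₁₀(d/10 pc)
10.89 − (7.8) = 3.09 = 5 log₁₀(d/10)
d = 10 × 10^(3.09/5) = 10 × 10^0.618 = 41.50 pc.

41.5 pc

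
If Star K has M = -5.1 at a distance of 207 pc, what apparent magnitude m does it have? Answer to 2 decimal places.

1.48

m = M + 5 log₁₀(d/10 pc) = -5.1 + 5 log₁₀(207/10)
  = -5.1 + 5 × 1.316 = -5.1 + 6.58 = 1.48.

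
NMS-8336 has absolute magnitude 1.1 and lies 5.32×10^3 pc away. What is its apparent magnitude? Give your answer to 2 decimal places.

m = M + 5 log₁₀(d/10 pc) = 1.1 + 5 log₁₀(5.32×10^3/10)
  = 1.1 + 5 × 2.726 = 1.1 + 13.63 = 14.73.

14.73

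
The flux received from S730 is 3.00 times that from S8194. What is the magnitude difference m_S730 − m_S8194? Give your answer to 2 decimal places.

-1.19

m_S730 − m_S8194 = −2.5 log₁₀(F_S730/F_S8194) = −2.5 log₁₀(3.00) = −2.5 × (0.477) = -1.193.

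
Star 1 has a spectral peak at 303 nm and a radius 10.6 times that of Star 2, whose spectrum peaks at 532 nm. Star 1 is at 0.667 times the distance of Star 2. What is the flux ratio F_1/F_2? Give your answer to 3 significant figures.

2.40×10^3

Wien's law: T_1/T_2 = λ_2/λ_1 = 532/303 = 1.756.
L_1/L_2 = (R_1/R_2)²(T_1/T_2)⁴ = (10.6)²(1.756)⁴ = 1068.
F_1/F_2 = (L_1/L_2)/(d_1/d_2)² = 1068/(0.667)² = 2400.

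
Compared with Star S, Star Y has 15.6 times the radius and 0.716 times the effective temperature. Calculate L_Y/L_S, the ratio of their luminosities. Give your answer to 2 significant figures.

From the Stefan–Boltzmann law, L ∝ R²T⁴, so
L_Y/L_S = (R_Y/R_S)² (T_Y/T_S)⁴ = (15.6)² × (0.716)⁴ = 243.4 × 0.2628 = 63.96.

64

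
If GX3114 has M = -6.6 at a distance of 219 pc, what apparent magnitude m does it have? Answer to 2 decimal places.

0.10

m = M + 5 log₁₀(d/10 pc) = -6.6 + 5 log₁₀(219/10)
  = -6.6 + 5 × 1.340 = -6.6 + 6.70 = 0.10.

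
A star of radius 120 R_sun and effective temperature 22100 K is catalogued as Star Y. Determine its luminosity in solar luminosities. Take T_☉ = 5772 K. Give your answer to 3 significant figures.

3.09×10^6 solar luminosities

L/L_☉ = (R/R_☉)² (T/T_☉)⁴ = (120)² × (22100/5772)⁴
       = 1.440×10^4 × (3.829)⁴ = 1.440×10^4 × 214.9 = 3.095×10^6.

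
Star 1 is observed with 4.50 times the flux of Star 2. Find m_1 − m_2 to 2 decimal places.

m_1 − m_2 = −2.5 log₁₀(F_1/F_2) = −2.5 log₁₀(4.50) = −2.5 × (0.653) = -1.633.

-1.63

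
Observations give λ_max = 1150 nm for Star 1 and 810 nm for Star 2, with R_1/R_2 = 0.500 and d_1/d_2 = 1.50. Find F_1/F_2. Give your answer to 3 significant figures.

0.0273

Wien's law: T_1/T_2 = λ_2/λ_1 = 810/1150 = 0.7043.
L_1/L_2 = (R_1/R_2)²(T_1/T_2)⁴ = (0.500)²(0.7043)⁴ = 0.06153.
F_1/F_2 = (L_1/L_2)/(d_1/d_2)² = 0.06153/(1.50)² = 0.02735.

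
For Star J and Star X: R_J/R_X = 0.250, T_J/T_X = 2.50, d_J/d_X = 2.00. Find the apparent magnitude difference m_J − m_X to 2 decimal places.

L_J/L_X = (0.250)²(2.50)⁴ = 2.441.
F_J/F_X = (L_J/L_X)/(d_J/d_X)² = 2.441/4.000 = 0.6104.
m_J − m_X = −2.5 log₁₀(0.6104) = 0.54.

0.54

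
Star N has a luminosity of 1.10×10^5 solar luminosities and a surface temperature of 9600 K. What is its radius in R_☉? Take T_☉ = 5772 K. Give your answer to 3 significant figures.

120 R_☉

R/R_☉ = √(L/L_☉) / (T/T_☉)² = √(1.10×10^5) / (1.663)²
       = 331.7 / 2.766 = 119.9.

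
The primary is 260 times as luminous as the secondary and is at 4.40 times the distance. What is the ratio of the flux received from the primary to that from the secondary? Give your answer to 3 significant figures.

13.4

F = L/(4πd²), so F_p/F_s = (L_p/L_s) / (d_p/d_s)²
= 260 / (4.40)² = 260 / 19.36 = 13.43.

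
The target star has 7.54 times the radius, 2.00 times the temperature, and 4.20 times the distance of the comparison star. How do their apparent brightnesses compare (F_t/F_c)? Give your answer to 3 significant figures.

51.6

L_t/L_c = (R_t/R_c)²(T_t/T_c)⁴ = (7.54)² × (2.00)⁴ = 909.6.
F_t/F_c = (L_t/L_c)/(d_t/d_c)² = 909.6 / (4.20)² = 51.57.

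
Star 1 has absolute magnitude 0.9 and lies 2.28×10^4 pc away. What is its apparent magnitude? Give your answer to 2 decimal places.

17.69

m = M + 5 log₁₀(d/10 pc) = 0.9 + 5 log₁₀(2.28×10^4/10)
  = 0.9 + 5 × 3.358 = 0.9 + 16.79 = 17.69.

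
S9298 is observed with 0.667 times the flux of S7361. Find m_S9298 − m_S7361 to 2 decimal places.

0.44

m_S9298 − m_S7361 = −2.5 log₁₀(F_S9298/F_S7361) = −2.5 log₁₀(0.667) = −2.5 × (-0.176) = 0.440.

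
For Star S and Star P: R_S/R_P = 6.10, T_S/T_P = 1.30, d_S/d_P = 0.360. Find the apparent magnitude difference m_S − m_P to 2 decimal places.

-7.28

L_S/L_P = (6.10)²(1.30)⁴ = 106.3.
F_S/F_P = (L_S/L_P)/(d_S/d_P)² = 106.3/0.1296 = 820.0.
m_S − m_P = −2.5 log₁₀(820.0) = -7.28.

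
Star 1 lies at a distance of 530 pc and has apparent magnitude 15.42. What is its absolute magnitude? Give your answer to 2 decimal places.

6.80

M = m − 5 log₁₀(d/10 pc) = 15.42 − 5 log₁₀(530/10)
  = 15.42 − 5 × 1.724 = 15.42 − 8.62 = 6.80.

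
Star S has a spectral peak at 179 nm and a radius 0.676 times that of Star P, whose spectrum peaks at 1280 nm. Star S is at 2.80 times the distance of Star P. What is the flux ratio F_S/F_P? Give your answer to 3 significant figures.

Wien's law: T_S/T_P = λ_P/λ_S = 1280/179 = 7.151.
L_S/L_P = (R_S/R_P)²(T_S/T_P)⁴ = (0.676)²(7.151)⁴ = 1195.
F_S/F_P = (L_S/L_P)/(d_S/d_P)² = 1195/(2.80)² = 152.4.

152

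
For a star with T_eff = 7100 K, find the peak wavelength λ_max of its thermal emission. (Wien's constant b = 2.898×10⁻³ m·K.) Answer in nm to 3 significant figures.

λ_max = b/T = 2.898×10⁻³ / 7100 = 4.08×10^-7 m = 408.2 nm.

408 nm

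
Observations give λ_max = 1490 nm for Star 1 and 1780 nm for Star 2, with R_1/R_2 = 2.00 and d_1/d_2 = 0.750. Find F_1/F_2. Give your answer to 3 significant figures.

Wien's law: T_1/T_2 = λ_2/λ_1 = 1780/1490 = 1.195.
L_1/L_2 = (R_1/R_2)²(T_1/T_2)⁴ = (2.00)²(1.195)⁴ = 8.147.
F_1/F_2 = (L_1/L_2)/(d_1/d_2)² = 8.147/(0.750)² = 14.48.

14.5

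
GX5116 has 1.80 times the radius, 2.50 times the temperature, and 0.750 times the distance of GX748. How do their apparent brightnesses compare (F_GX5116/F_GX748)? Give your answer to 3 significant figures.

225

L_GX5116/L_GX748 = (R_GX5116/R_GX748)²(T_GX5116/T_GX748)⁴ = (1.80)² × (2.50)⁴ = 126.6.
F_GX5116/F_GX748 = (L_GX5116/L_GX748)/(d_GX5116/d_GX748)² = 126.6 / (0.750)² = 225.0.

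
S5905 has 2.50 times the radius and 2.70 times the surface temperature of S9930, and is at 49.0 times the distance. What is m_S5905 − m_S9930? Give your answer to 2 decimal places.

L_S5905/L_S9930 = (2.50)²(2.70)⁴ = 332.2.
F_S5905/F_S9930 = (L_S5905/L_S9930)/(d_S5905/d_S9930)² = 332.2/2401 = 0.1383.
m_S5905 − m_S9930 = −2.5 log₁₀(0.1383) = 2.15.

2.15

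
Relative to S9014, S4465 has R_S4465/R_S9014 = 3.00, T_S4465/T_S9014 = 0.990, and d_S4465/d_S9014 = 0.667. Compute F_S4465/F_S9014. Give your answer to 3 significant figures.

19.4

L_S4465/L_S9014 = (R_S4465/R_S9014)²(T_S4465/T_S9014)⁴ = (3.00)² × (0.990)⁴ = 8.645.
F_S4465/F_S9014 = (L_S4465/L_S9014)/(d_S4465/d_S9014)² = 8.645 / (0.667)² = 19.43.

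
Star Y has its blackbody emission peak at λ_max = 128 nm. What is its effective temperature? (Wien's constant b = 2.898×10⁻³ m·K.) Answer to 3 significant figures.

2.26×10^4 K

T = b/λ_max = 2.898×10⁻³ / (128×10⁻⁹) = 2.264×10^4 K.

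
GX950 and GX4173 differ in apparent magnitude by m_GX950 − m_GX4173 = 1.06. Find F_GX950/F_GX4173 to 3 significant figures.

F_GX950/F_GX4173 = 10^(−(m_GX950 − m_GX4173)/2.5) = 10^(-1.06/2.5) = 10^-0.424 = 0.3767.

0.377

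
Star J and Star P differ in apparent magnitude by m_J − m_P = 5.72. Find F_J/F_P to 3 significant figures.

F_J/F_P = 10^(−(m_J − m_P)/2.5) = 10^(-5.72/2.5) = 10^-2.288 = 0.005152.

0.00515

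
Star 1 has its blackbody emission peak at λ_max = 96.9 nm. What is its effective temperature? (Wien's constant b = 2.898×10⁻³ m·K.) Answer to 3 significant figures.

T = b/λ_max = 2.898×10⁻³ / (96.9×10⁻⁹) = 2.991×10^4 K.

2.99×10^4 K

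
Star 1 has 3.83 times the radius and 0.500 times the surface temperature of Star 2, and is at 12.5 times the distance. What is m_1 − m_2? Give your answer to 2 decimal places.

5.58

L_1/L_2 = (3.83)²(0.500)⁴ = 0.9168.
F_1/F_2 = (L_1/L_2)/(d_1/d_2)² = 0.9168/156.2 = 0.005868.
m_1 − m_2 = −2.5 log₁₀(0.005868) = 5.58.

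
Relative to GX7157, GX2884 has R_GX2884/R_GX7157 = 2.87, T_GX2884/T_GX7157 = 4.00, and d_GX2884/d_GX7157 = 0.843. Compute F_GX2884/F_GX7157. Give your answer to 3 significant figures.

L_GX2884/L_GX7157 = (R_GX2884/R_GX7157)²(T_GX2884/T_GX7157)⁴ = (2.87)² × (4.00)⁴ = 2109.
F_GX2884/F_GX7157 = (L_GX2884/L_GX7157)/(d_GX2884/d_GX7157)² = 2109 / (0.843)² = 2967.

2.97×10^3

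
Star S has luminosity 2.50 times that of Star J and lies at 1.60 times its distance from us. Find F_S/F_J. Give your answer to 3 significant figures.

F = L/(4πd²), so F_S/F_J = (L_S/L_J) / (d_S/d_J)²
= 2.50 / (1.60)² = 2.50 / 2.560 = 0.9766.

0.977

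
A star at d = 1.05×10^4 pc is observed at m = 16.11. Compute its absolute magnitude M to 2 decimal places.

M = m − 5 log₁₀(d/10 pc) = 16.11 − 5 log₁₀(1.05×10^4/10)
  = 16.11 − 5 × 3.021 = 16.11 − 15.11 = 1.00.

1.00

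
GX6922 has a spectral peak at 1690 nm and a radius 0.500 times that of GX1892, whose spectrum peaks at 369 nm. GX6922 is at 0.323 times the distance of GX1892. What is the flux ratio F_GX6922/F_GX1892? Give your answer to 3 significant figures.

0.00545

Wien's law: T_GX6922/T_GX1892 = λ_GX1892/λ_GX6922 = 369/1690 = 0.2183.
L_GX6922/L_GX1892 = (R_GX6922/R_GX1892)²(T_GX6922/T_GX1892)⁴ = (0.500)²(0.2183)⁴ = 5.682×10^-4.
F_GX6922/F_GX1892 = (L_GX6922/L_GX1892)/(d_GX6922/d_GX1892)² = 5.682×10^-4/(0.323)² = 0.005446.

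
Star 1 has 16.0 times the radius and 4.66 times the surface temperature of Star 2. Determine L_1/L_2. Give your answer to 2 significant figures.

From the Stefan–Boltzmann law, L ∝ R²T⁴, so
L_1/L_2 = (R_1/R_2)² (T_1/T_2)⁴ = (16.0)² × (4.66)⁴ = 256.0 × 471.6 = 1.207×10^5.

1.2×10^5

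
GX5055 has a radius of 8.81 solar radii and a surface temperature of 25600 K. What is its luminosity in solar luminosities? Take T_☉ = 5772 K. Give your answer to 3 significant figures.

3.00×10^4 solar luminosities

L/L_☉ = (R/R_☉)² (T/T_☉)⁴ = (8.81)² × (25600/5772)⁴
       = 77.62 × (4.435)⁴ = 77.62 × 386.9 = 3.003×10^4.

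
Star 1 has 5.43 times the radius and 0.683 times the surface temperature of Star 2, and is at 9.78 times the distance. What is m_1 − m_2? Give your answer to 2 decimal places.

2.93

L_1/L_2 = (5.43)²(0.683)⁴ = 6.416.
F_1/F_2 = (L_1/L_2)/(d_1/d_2)² = 6.416/95.65 = 0.06708.
m_1 − m_2 = −2.5 log₁₀(0.06708) = 2.93.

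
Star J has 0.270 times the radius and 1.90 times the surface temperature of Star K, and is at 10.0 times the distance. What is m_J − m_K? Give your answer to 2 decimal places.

L_J/L_K = (0.270)²(1.90)⁴ = 0.9500.
F_J/F_K = (L_J/L_K)/(d_J/d_K)² = 0.9500/100.0 = 0.009500.
m_J − m_K = −2.5 log₁₀(0.009500) = 5.06.

5.06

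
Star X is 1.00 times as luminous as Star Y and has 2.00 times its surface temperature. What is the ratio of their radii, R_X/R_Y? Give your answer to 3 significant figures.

0.250

L ∝ R²T⁴ gives R ∝ √L / T², so
R_X/R_Y = √(1.00) / (2.00)² = 1.000 / 4.000 = 0.2500.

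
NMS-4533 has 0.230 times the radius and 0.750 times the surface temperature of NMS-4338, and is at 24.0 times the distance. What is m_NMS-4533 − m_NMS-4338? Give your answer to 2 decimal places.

11.34

L_NMS-4533/L_NMS-4338 = (0.230)²(0.750)⁴ = 0.01674.
F_NMS-4533/F_NMS-4338 = (L_NMS-4533/L_NMS-4338)/(d_NMS-4533/d_NMS-4338)² = 0.01674/576.0 = 2.906×10^-5.
m_NMS-4533 − m_NMS-4338 = −2.5 log₁₀(2.906×10^-5) = 11.34.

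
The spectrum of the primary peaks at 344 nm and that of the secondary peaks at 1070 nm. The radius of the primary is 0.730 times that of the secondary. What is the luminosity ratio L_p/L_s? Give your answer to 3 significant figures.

Wien's law gives T ∝ 1/λ_max, so T_p/T_s = λ_s/λ_p = 1070/344 = 3.110.
Then L ∝ R²T⁴ gives L_p/L_s = (0.730)² × (3.110)⁴ = 0.5329 × 93.61 = 49.88.

49.9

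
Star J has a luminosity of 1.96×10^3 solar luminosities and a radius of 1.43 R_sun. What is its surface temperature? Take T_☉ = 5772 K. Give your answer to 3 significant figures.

3.21×10^4 K

T/T_☉ = (L/L_☉)^(1/4) / (R/R_☉)^(1/2)
T = 5772 × (1.96×10^3)^(1/4) / √(1.43) = 5772 × 6.654 / 1.196 = 3.212×10^4 K.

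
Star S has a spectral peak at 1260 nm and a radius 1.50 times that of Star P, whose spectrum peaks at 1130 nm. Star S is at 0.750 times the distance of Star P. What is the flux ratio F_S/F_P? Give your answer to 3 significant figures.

Wien's law: T_S/T_P = λ_P/λ_S = 1130/1260 = 0.8968.
L_S/L_P = (R_S/R_P)²(T_S/T_P)⁴ = (1.50)²(0.8968)⁴ = 1.456.
F_S/F_P = (L_S/L_P)/(d_S/d_P)² = 1.456/(0.750)² = 2.588.

2.59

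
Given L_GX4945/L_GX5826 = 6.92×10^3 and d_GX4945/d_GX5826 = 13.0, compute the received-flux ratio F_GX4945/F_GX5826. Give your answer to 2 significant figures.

F = L/(4πd²), so F_GX4945/F_GX5826 = (L_GX4945/L_GX5826) / (d_GX4945/d_GX5826)²
= 6.92×10^3 / (13.0)² = 6.92×10^3 / 169.0 = 40.95.

41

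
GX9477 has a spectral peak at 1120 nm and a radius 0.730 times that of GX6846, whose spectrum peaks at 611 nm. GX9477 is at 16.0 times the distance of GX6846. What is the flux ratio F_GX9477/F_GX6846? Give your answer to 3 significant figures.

1.84×10^-4

Wien's law: T_GX9477/T_GX6846 = λ_GX6846/λ_GX9477 = 611/1120 = 0.5455.
L_GX9477/L_GX6846 = (R_GX9477/R_GX6846)²(T_GX9477/T_GX6846)⁴ = (0.730)²(0.5455)⁴ = 0.04720.
F_GX9477/F_GX6846 = (L_GX9477/L_GX6846)/(d_GX9477/d_GX6846)² = 0.04720/(16.0)² = 1.844×10^-4.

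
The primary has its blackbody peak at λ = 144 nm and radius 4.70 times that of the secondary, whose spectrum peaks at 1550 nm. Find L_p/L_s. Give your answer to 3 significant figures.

2.97×10^5

Wien's law gives T ∝ 1/λ_max, so T_p/T_s = λ_s/λ_p = 1550/144 = 10.76.
Then L ∝ R²T⁴ gives L_p/L_s = (4.70)² × (10.76)⁴ = 22.09 × 1.342×10^4 = 2.965×10^5.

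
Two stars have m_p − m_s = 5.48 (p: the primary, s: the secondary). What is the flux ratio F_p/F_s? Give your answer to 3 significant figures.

0.00643

F_p/F_s = 10^(−(m_p − m_s)/2.5) = 10^(-5.48/2.5) = 10^-2.192 = 0.006427.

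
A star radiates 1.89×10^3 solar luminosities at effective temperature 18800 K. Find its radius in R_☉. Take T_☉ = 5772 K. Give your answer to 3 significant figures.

R/R_☉ = √(L/L_☉) / (T/T_☉)² = √(1.89×10^3) / (3.257)²
       = 43.47 / 10.61 = 4.098.

4.10 R_☉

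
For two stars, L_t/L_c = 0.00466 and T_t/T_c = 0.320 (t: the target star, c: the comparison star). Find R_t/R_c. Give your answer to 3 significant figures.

L ∝ R²T⁴ gives R ∝ √L / T², so
R_t/R_c = √(0.00466) / (0.320)² = 0.06826 / 0.1024 = 0.6666.

0.667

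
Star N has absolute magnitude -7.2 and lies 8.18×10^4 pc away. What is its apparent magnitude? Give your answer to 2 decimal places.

12.36

m = M + 5 log₁₀(d/10 pc) = -7.2 + 5 log₁₀(8.18×10^4/10)
  = -7.2 + 5 × 3.913 = -7.2 + 19.56 = 12.36.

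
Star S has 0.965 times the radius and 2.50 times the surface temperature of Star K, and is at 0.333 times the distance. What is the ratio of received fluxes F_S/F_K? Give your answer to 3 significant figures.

L_S/L_K = (R_S/R_K)²(T_S/T_K)⁴ = (0.965)² × (2.50)⁴ = 36.38.
F_S/F_K = (L_S/L_K)/(d_S/d_K)² = 36.38 / (0.333)² = 328.0.

328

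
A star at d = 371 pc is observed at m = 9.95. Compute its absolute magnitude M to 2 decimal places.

M = m − 5 log₁₀(d/10 pc) = 9.95 − 5 log₁₀(371/10)
  = 9.95 − 5 × 1.569 = 9.95 − 7.85 = 2.10.

2.10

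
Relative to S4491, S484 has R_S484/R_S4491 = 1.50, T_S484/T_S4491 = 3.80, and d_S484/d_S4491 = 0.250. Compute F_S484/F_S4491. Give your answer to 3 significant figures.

L_S484/L_S4491 = (R_S484/R_S4491)²(T_S484/T_S4491)⁴ = (1.50)² × (3.80)⁴ = 469.2.
F_S484/F_S4491 = (L_S484/L_S4491)/(d_S484/d_S4491)² = 469.2 / (0.250)² = 7506.

7.51×10^3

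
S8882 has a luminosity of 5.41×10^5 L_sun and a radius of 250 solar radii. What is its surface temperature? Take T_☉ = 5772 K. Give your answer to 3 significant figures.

9.90×10^3 K

T/T_☉ = (L/L_☉)^(1/4) / (R/R_☉)^(1/2)
T = 5772 × (5.41×10^5)^(1/4) / √(250) = 5772 × 27.12 / 15.81 = 9900 K.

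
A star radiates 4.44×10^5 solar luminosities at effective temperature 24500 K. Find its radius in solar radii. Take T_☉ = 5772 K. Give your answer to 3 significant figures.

37.0 solar radii

R/R_☉ = √(L/L_☉) / (T/T_☉)² = √(4.44×10^5) / (4.245)²
       = 666.3 / 18.02 = 36.98.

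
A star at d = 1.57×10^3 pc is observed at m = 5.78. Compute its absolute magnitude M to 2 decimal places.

M = m − 5 log₁₀(d/10 pc) = 5.78 − 5 log₁₀(1.57×10^3/10)
  = 5.78 − 5 × 2.196 = 5.78 − 10.98 = -5.20.

-5.20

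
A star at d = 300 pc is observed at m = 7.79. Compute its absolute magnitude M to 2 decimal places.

M = m − 5 log₁₀(d/10 pc) = 7.79 − 5 log₁₀(300/10)
  = 7.79 − 5 × 1.477 = 7.79 − 7.39 = 0.40.

0.40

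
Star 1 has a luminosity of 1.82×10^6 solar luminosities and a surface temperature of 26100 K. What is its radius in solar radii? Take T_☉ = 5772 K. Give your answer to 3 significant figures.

R/R_☉ = √(L/L_☉) / (T/T_☉)² = √(1.82×10^6) / (4.522)²
       = 1349 / 20.45 = 65.98.

66.0 solar radii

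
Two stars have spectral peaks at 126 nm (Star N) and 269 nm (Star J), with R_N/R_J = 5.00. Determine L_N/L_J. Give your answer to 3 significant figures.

519

Wien's law gives T ∝ 1/λ_max, so T_N/T_J = λ_J/λ_N = 269/126 = 2.135.
Then L ∝ R²T⁴ gives L_N/L_J = (5.00)² × (2.135)⁴ = 25.00 × 20.77 = 519.4.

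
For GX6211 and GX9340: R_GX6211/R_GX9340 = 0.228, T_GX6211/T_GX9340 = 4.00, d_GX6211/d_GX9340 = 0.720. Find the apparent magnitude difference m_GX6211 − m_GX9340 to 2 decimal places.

L_GX6211/L_GX9340 = (0.228)²(4.00)⁴ = 13.31.
F_GX6211/F_GX9340 = (L_GX6211/L_GX9340)/(d_GX6211/d_GX9340)² = 13.31/0.5184 = 25.67.
m_GX6211 − m_GX9340 = −2.5 log₁₀(25.67) = -3.52.

-3.52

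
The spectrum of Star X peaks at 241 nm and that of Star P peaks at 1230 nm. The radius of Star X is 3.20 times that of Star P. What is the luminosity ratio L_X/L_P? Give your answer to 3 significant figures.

Wien's law gives T ∝ 1/λ_max, so T_X/T_P = λ_P/λ_X = 1230/241 = 5.104.
Then L ∝ R²T⁴ gives L_X/L_P = (3.20)² × (5.104)⁴ = 10.24 × 678.5 = 6948.

6.95×10^3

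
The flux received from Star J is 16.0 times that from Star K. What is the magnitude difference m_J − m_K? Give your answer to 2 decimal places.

m_J − m_K = −2.5 log₁₀(F_J/F_K) = −2.5 log₁₀(16.0) = −2.5 × (1.204) = -3.010.

-3.01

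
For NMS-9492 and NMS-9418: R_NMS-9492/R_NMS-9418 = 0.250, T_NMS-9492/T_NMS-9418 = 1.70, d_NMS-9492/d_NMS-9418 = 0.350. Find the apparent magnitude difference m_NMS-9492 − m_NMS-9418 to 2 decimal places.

L_NMS-9492/L_NMS-9418 = (0.250)²(1.70)⁴ = 0.5220.
F_NMS-9492/F_NMS-9418 = (L_NMS-9492/L_NMS-9418)/(d_NMS-9492/d_NMS-9418)² = 0.5220/0.1225 = 4.261.
m_NMS-9492 − m_NMS-9418 = −2.5 log₁₀(4.261) = -1.57.

-1.57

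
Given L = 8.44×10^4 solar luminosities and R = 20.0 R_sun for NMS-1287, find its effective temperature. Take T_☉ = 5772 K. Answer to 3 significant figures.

2.20×10^4 K

T/T_☉ = (L/L_☉)^(1/4) / (R/R_☉)^(1/2)
T = 5772 × (8.44×10^4)^(1/4) / √(20.0) = 5772 × 17.04 / 4.472 = 2.200×10^4 K.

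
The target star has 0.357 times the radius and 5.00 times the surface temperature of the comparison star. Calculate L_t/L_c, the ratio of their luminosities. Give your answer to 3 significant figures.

79.7

From the Stefan–Boltzmann law, L ∝ R²T⁴, so
L_t/L_c = (R_t/R_c)² (T_t/T_c)⁴ = (0.357)² × (5.00)⁴ = 0.1274 × 625.0 = 79.66.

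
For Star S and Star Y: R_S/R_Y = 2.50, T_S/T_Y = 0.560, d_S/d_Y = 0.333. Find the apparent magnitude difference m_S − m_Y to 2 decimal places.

L_S/L_Y = (2.50)²(0.560)⁴ = 0.6147.
F_S/F_Y = (L_S/L_Y)/(d_S/d_Y)² = 0.6147/0.1109 = 5.543.
m_S − m_Y = −2.5 log₁₀(5.543) = -1.86.

-1.86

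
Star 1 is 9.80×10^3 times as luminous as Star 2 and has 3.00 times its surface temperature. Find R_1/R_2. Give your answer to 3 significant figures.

11.0

L ∝ R²T⁴ gives R ∝ √L / T², so
R_1/R_2 = √(9.80×10^3) / (3.00)² = 98.99 / 9.000 = 11.00.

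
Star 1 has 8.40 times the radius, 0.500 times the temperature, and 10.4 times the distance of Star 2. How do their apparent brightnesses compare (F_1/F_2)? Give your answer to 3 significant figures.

L_1/L_2 = (R_1/R_2)²(T_1/T_2)⁴ = (8.40)² × (0.500)⁴ = 4.410.
F_1/F_2 = (L_1/L_2)/(d_1/d_2)² = 4.410 / (10.4)² = 0.04077.

0.0408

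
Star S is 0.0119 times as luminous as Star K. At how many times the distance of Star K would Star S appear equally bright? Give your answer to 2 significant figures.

0.11

Equal flux requires L_S/d_S² = L_K/d_K², so d_S/d_K = √(L_S/L_K)
= √(0.0119) = 0.1091.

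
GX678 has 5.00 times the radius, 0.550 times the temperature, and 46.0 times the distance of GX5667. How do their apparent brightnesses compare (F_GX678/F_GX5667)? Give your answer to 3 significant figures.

0.00108

L_GX678/L_GX5667 = (R_GX678/R_GX5667)²(T_GX678/T_GX5667)⁴ = (5.00)² × (0.550)⁴ = 2.288.
F_GX678/F_GX5667 = (L_GX678/L_GX5667)/(d_GX678/d_GX5667)² = 2.288 / (46.0)² = 0.001081.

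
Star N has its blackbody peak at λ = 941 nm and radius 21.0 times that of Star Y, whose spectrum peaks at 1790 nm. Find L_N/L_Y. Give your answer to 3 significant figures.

Wien's law gives T ∝ 1/λ_max, so T_N/T_Y = λ_Y/λ_N = 1790/941 = 1.902.
Then L ∝ R²T⁴ gives L_N/L_Y = (21.0)² × (1.902)⁴ = 441.0 × 13.09 = 5774.

5.77×10^3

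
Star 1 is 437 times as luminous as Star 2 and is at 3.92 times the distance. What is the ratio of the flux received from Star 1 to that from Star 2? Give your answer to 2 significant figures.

F = L/(4πd²), so F_1/F_2 = (L_1/L_2) / (d_1/d_2)²
= 437 / (3.92)² = 437 / 15.37 = 28.44.

28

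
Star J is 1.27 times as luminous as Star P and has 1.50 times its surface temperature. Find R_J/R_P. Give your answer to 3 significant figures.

0.501

L ∝ R²T⁴ gives R ∝ √L / T², so
R_J/R_P = √(1.27) / (1.50)² = 1.127 / 2.250 = 0.5009.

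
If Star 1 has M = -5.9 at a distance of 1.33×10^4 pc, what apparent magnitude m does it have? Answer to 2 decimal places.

9.72

m = M + 5 log₁₀(d/10 pc) = -5.9 + 5 log₁₀(1.33×10^4/10)
  = -5.9 + 5 × 3.124 = -5.9 + 15.62 = 9.72.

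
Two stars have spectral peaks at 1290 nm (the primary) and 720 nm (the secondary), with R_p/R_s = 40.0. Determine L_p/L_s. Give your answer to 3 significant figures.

Wien's law gives T ∝ 1/λ_max, so T_p/T_s = λ_s/λ_p = 720/1290 = 0.5581.
Then L ∝ R²T⁴ gives L_p/L_s = (40.0)² × (0.5581)⁴ = 1600 × 0.09704 = 155.3.

155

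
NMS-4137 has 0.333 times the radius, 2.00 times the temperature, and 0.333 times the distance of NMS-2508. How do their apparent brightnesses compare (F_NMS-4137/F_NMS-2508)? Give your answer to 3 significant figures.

L_NMS-4137/L_NMS-2508 = (R_NMS-4137/R_NMS-2508)²(T_NMS-4137/T_NMS-2508)⁴ = (0.333)² × (2.00)⁴ = 1.774.
F_NMS-4137/F_NMS-2508 = (L_NMS-4137/L_NMS-2508)/(d_NMS-4137/d_NMS-2508)² = 1.774 / (0.333)² = 16.00.

16.0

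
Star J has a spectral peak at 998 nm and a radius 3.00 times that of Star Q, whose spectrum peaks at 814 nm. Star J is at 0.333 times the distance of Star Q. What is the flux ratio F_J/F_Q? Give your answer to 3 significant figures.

35.9

Wien's law: T_J/T_Q = λ_Q/λ_J = 814/998 = 0.8156.
L_J/L_Q = (R_J/R_Q)²(T_J/T_Q)⁴ = (3.00)²(0.8156)⁴ = 3.983.
F_J/F_Q = (L_J/L_Q)/(d_J/d_Q)² = 3.983/(0.333)² = 35.92.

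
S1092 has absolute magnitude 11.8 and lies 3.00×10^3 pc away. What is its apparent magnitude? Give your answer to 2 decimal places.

m = M + 5 log₁₀(d/10 pc) = 11.8 + 5 log₁₀(3.00×10^3/10)
  = 11.8 + 5 × 2.477 = 11.8 + 12.39 = 24.19.

24.19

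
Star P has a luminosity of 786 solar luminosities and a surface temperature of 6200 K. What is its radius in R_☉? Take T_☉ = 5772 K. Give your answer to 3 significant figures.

24.3 R_☉

R/R_☉ = √(L/L_☉) / (T/T_☉)² = √(786) / (1.074)²
       = 28.04 / 1.154 = 24.30.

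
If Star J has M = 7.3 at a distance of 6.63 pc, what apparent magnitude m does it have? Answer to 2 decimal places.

m = M + 5 log₁₀(d/10 pc) = 7.3 + 5 log₁₀(6.63/10)
  = 7.3 + 5 × -0.178 = 7.3 + -0.89 = 6.41.

6.41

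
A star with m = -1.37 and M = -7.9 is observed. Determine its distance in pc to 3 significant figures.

202 pc

m − M = 5 log₁₀(d/10 pc)
-1.37 − (-7.9) = 6.53 = 5 log₁₀(d/10)
d = 10 × 10^(6.53/5) = 10 × 10^1.306 = 202.3 pc.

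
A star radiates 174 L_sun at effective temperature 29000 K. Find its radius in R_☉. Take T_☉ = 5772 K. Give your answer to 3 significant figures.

0.523 R_☉

R/R_☉ = √(L/L_☉) / (T/T_☉)² = √(174) / (5.024)²
       = 13.19 / 25.24 = 0.5226.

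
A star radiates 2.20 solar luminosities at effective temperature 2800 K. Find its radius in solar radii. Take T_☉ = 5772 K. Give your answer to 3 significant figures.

R/R_☉ = √(L/L_☉) / (T/T_☉)² = √(2.20) / (0.4851)²
       = 1.483 / 0.2353 = 6.303.

6.30 solar radii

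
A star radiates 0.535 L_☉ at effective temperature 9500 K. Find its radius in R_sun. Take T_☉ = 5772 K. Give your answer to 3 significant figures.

0.270 R_sun

R/R_☉ = √(L/L_☉) / (T/T_☉)² = √(0.535) / (1.646)²
       = 0.7314 / 2.709 = 0.2700.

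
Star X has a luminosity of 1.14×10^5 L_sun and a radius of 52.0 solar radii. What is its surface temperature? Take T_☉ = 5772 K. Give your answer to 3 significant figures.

T/T_☉ = (L/L_☉)^(1/4) / (R/R_☉)^(1/2)
T = 5772 × (1.14×10^5)^(1/4) / √(52.0) = 5772 × 18.37 / 7.211 = 1.471×10^4 K.

1.47×10^4 K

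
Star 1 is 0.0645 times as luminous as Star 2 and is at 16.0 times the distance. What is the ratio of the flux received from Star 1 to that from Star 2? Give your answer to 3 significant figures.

2.52×10^-4

F = L/(4πd²), so F_1/F_2 = (L_1/L_2) / (d_1/d_2)²
= 0.0645 / (16.0)² = 0.0645 / 256.0 = 2.520×10^-4.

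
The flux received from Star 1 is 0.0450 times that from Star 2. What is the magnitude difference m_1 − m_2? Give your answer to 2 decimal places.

m_1 − m_2 = −2.5 log₁₀(F_1/F_2) = −2.5 log₁₀(0.0450) = −2.5 × (-1.347) = 3.367.

3.37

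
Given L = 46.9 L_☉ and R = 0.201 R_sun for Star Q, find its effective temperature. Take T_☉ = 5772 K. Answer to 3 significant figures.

3.37×10^4 K

T/T_☉ = (L/L_☉)^(1/4) / (R/R_☉)^(1/2)
T = 5772 × (46.9)^(1/4) / √(0.201) = 5772 × 2.617 / 0.4483 = 3.369×10^4 K.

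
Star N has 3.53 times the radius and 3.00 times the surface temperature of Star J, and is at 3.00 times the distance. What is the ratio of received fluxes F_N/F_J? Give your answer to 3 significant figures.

112

L_N/L_J = (R_N/R_J)²(T_N/T_J)⁴ = (3.53)² × (3.00)⁴ = 1009.
F_N/F_J = (L_N/L_J)/(d_N/d_J)² = 1009 / (3.00)² = 112.1.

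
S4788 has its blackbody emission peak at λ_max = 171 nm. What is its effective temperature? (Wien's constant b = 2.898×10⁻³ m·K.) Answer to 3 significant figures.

1.69×10^4 K

T = b/λ_max = 2.898×10⁻³ / (171×10⁻⁹) = 1.695×10^4 K.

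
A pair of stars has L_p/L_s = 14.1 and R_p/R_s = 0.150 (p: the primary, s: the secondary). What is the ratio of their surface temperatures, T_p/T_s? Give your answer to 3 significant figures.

L ∝ R²T⁴ gives T ∝ (L/R²)^(1/4), so
T_p/T_s = (14.1 / 0.150²)^(1/4) = (626.7)^(1/4) = 5.003.

5.00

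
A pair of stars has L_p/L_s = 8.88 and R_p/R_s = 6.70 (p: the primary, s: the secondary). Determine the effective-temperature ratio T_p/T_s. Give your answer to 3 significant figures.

L ∝ R²T⁴ gives T ∝ (L/R²)^(1/4), so
T_p/T_s = (8.88 / 6.70²)^(1/4) = (0.1978)^(1/4) = 0.6669.

0.667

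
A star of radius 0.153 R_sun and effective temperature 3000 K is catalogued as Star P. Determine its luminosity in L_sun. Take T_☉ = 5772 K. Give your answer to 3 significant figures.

L/L_☉ = (R/R_☉)² (T/T_☉)⁴ = (0.153)² × (3000/5772)⁴
       = 0.02341 × (0.5198)⁴ = 0.02341 × 0.07298 = 0.001708.

0.00171 L_sun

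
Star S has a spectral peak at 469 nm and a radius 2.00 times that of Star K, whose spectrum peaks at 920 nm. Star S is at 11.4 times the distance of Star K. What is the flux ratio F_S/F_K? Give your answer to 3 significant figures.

Wien's law: T_S/T_K = λ_K/λ_S = 920/469 = 1.962.
L_S/L_K = (R_S/R_K)²(T_S/T_K)⁴ = (2.00)²(1.962)⁴ = 59.23.
F_S/F_K = (L_S/L_K)/(d_S/d_K)² = 59.23/(11.4)² = 0.4557.

0.456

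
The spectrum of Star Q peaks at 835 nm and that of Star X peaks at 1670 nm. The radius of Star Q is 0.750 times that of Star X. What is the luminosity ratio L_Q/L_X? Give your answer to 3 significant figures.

Wien's law gives T ∝ 1/λ_max, so T_Q/T_X = λ_X/λ_Q = 1670/835 = 2.000.
Then L ∝ R²T⁴ gives L_Q/L_X = (0.750)² × (2.000)⁴ = 0.5625 × 16.00 = 9.000.

9.00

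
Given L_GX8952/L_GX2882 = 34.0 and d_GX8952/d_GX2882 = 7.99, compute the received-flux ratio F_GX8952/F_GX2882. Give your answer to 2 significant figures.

0.53

F = L/(4πd²), so F_GX8952/F_GX2882 = (L_GX8952/L_GX2882) / (d_GX8952/d_GX2882)²
= 34.0 / (7.99)² = 34.0 / 63.84 = 0.5326.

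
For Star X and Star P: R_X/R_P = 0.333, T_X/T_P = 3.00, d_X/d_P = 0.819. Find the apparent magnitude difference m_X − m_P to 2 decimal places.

L_X/L_P = (0.333)²(3.00)⁴ = 8.982.
F_X/F_P = (L_X/L_P)/(d_X/d_P)² = 8.982/0.6708 = 13.39.
m_X − m_P = −2.5 log₁₀(13.39) = -2.82.

-2.82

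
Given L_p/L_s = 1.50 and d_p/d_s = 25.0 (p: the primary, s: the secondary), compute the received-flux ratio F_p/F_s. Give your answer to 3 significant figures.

0.00240

F = L/(4πd²), so F_p/F_s = (L_p/L_s) / (d_p/d_s)²
= 1.50 / (25.0)² = 1.50 / 625.0 = 0.002400.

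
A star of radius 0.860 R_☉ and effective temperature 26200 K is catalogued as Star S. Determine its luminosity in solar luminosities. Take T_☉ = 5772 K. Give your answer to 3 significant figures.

L/L_☉ = (R/R_☉)² (T/T_☉)⁴ = (0.860)² × (26200/5772)⁴
       = 0.7396 × (4.539)⁴ = 0.7396 × 424.5 = 314.0.

314 solar luminosities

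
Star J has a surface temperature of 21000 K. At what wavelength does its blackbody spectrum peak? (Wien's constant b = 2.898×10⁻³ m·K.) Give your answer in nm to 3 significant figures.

138 nm

λ_max = b/T = 2.898×10⁻³ / 21000 = 1.38×10^-7 m = 138.0 nm.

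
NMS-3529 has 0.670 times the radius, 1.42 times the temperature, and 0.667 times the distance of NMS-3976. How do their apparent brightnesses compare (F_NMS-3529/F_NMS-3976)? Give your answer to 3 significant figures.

4.10

L_NMS-3529/L_NMS-3976 = (R_NMS-3529/R_NMS-3976)²(T_NMS-3529/T_NMS-3976)⁴ = (0.670)² × (1.42)⁴ = 1.825.
F_NMS-3529/F_NMS-3976 = (L_NMS-3529/L_NMS-3976)/(d_NMS-3529/d_NMS-3976)² = 1.825 / (0.667)² = 4.103.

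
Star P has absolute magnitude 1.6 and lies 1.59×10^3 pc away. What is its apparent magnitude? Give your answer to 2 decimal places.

m = M + 5 log₁₀(d/10 pc) = 1.6 + 5 log₁₀(1.59×10^3/10)
  = 1.6 + 5 × 2.201 = 1.6 + 11.01 = 12.61.

12.61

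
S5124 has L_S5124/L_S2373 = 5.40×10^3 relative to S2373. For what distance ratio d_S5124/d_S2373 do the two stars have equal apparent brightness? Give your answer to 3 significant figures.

Equal flux requires L_S5124/d_S5124² = L_S2373/d_S2373², so d_S5124/d_S2373 = √(L_S5124/L_S2373)
= √(5.40×10^3) = 73.48.

73.5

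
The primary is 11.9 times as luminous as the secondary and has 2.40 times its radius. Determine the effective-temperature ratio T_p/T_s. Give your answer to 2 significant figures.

L ∝ R²T⁴ gives T ∝ (L/R²)^(1/4), so
T_p/T_s = (11.9 / 2.40²)^(1/4) = (2.066)^(1/4) = 1.199.

1.2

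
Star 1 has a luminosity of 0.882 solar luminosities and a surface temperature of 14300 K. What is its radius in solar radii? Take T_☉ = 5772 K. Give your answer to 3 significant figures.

R/R_☉ = √(L/L_☉) / (T/T_☉)² = √(0.882) / (2.477)²
       = 0.9391 / 6.138 = 0.1530.

0.153 solar radii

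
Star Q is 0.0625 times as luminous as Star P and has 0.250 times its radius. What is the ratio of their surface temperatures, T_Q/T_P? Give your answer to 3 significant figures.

1.00

L ∝ R²T⁴ gives T ∝ (L/R²)^(1/4), so
T_Q/T_P = (0.0625 / 0.250²)^(1/4) = (1.000)^(1/4) = 1.000.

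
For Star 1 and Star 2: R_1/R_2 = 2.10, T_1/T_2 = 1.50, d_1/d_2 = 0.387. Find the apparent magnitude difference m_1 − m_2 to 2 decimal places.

-5.43

L_1/L_2 = (2.10)²(1.50)⁴ = 22.33.
F_1/F_2 = (L_1/L_2)/(d_1/d_2)² = 22.33/0.1498 = 149.1.
m_1 − m_2 = −2.5 log₁₀(149.1) = -5.43.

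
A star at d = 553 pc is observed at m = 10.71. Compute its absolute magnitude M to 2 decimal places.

M = m − 5 log₁₀(d/10 pc) = 10.71 − 5 log₁₀(553/10)
  = 10.71 − 5 × 1.743 = 10.71 − 8.71 = 2.00.

2.00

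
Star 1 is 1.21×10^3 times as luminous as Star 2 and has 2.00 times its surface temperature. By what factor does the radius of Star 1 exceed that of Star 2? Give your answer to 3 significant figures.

L ∝ R²T⁴ gives R ∝ √L / T², so
R_1/R_2 = √(1.21×10^3) / (2.00)² = 34.79 / 4.000 = 8.696.

8.70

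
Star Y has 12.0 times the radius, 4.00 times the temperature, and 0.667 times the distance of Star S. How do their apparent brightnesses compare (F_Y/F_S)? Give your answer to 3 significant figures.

8.29×10^4

L_Y/L_S = (R_Y/R_S)²(T_Y/T_S)⁴ = (12.0)² × (4.00)⁴ = 3.686×10^4.
F_Y/F_S = (L_Y/L_S)/(d_Y/d_S)² = 3.686×10^4 / (0.667)² = 8.286×10^4.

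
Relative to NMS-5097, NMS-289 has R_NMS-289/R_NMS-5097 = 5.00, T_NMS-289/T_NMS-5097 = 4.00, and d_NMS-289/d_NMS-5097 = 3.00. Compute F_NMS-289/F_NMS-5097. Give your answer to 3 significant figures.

711

L_NMS-289/L_NMS-5097 = (R_NMS-289/R_NMS-5097)²(T_NMS-289/T_NMS-5097)⁴ = (5.00)² × (4.00)⁴ = 6400.
F_NMS-289/F_NMS-5097 = (L_NMS-289/L_NMS-5097)/(d_NMS-289/d_NMS-5097)² = 6400 / (3.00)² = 711.1.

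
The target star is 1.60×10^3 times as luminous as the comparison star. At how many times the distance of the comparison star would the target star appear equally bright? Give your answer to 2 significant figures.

Equal flux requires L_t/d_t² = L_c/d_c², so d_t/d_c = √(L_t/L_c)
= √(1.60×10^3) = 40.00.

40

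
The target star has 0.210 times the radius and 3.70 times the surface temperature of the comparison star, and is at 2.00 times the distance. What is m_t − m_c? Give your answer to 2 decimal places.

-0.79

L_t/L_c = (0.210)²(3.70)⁴ = 8.265.
F_t/F_c = (L_t/L_c)/(d_t/d_c)² = 8.265/4.000 = 2.066.
m_t − m_c = −2.5 log₁₀(2.066) = -0.79.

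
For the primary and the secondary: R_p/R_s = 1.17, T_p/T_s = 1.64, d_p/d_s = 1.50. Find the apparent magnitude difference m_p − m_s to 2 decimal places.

-1.61

L_p/L_s = (1.17)²(1.64)⁴ = 9.903.
F_p/F_s = (L_p/L_s)/(d_p/d_s)² = 9.903/2.250 = 4.401.
m_p − m_s = −2.5 log₁₀(4.401) = -1.61.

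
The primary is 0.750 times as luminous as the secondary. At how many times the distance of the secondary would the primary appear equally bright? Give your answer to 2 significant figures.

Equal flux requires L_p/d_p² = L_s/d_s², so d_p/d_s = √(L_p/L_s)
= √(0.750) = 0.8660.

0.87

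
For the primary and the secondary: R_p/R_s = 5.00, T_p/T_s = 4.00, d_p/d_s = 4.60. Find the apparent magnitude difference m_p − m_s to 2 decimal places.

L_p/L_s = (5.00)²(4.00)⁴ = 6400.
F_p/F_s = (L_p/L_s)/(d_p/d_s)² = 6400/21.16 = 302.5.
m_p − m_s = −2.5 log₁₀(302.5) = -6.20.

-6.20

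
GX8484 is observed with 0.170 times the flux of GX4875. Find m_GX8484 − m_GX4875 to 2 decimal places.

1.92

m_GX8484 − m_GX4875 = −2.5 log₁₀(F_GX8484/F_GX4875) = −2.5 log₁₀(0.170) = −2.5 × (-0.770) = 1.924.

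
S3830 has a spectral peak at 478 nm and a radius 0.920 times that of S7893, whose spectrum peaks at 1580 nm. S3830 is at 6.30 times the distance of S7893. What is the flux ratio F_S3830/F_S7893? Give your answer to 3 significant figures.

Wien's law: T_S3830/T_S7893 = λ_S7893/λ_S3830 = 1580/478 = 3.305.
L_S3830/L_S7893 = (R_S3830/R_S7893)²(T_S3830/T_S7893)⁴ = (0.920)²(3.305)⁴ = 101.0.
F_S3830/F_S7893 = (L_S3830/L_S7893)/(d_S3830/d_S7893)² = 101.0/(6.30)² = 2.546.

2.55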